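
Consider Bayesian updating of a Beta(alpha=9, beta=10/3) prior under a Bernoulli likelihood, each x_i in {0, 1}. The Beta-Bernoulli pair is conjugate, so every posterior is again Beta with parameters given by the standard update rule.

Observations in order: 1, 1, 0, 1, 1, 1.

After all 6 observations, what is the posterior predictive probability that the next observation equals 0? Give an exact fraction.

13/55

obs 1: x=1 → posterior Beta(10, 10/3)
obs 2: x=1 → posterior Beta(11, 10/3)
obs 3: x=0 → posterior Beta(11, 13/3)
obs 4: x=1 → posterior Beta(12, 13/3)
obs 5: x=1 → posterior Beta(13, 13/3)
obs 6: x=1 → posterior Beta(14, 13/3)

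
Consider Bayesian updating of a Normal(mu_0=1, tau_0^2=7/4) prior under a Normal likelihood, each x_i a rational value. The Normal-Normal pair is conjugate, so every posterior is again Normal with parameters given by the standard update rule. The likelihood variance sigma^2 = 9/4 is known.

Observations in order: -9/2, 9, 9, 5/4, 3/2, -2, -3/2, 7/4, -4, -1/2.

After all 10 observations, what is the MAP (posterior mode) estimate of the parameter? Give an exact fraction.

1

obs 1: x=-9/2 → posterior Normal(-45/32, 63/64)
obs 2: x=9 → posterior Normal(81/46, 63/92)
obs 3: x=9 → posterior Normal(69/20, 21/40)
obs 4: x=5/4 → posterior Normal(449/148, 63/148)
obs 5: x=3/2 → posterior Normal(491/176, 63/176)
obs 6: x=-2 → posterior Normal(145/68, 21/68)
obs 7: x=-3/2 → posterior Normal(393/232, 63/232)
obs 8: x=7/4 → posterior Normal(17/10, 63/260)
obs 9: x=-4 → posterior Normal(55/48, 7/32)
obs 10: x=-1/2 → posterior Normal(1, 63/316)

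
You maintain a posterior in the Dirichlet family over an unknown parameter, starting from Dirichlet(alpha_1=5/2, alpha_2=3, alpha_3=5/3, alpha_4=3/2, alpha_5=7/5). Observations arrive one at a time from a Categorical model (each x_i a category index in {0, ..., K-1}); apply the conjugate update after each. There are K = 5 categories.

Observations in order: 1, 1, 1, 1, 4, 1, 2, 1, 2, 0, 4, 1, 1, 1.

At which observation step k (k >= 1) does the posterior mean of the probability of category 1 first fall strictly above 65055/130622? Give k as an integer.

obs 1: x=1 → posterior Dirichlet(5/2, 4, 5/3, 3/2, 7/5)
obs 2: x=1 → posterior Dirichlet(5/2, 5, 5/3, 3/2, 7/5)
obs 3: x=1 → posterior Dirichlet(5/2, 6, 5/3, 3/2, 7/5)
obs 4: x=1 → posterior Dirichlet(5/2, 7, 5/3, 3/2, 7/5)
obs 5: x=4 → posterior Dirichlet(5/2, 7, 5/3, 3/2, 12/5)
obs 6: x=1 → posterior Dirichlet(5/2, 8, 5/3, 3/2, 12/5)
obs 7: x=2 → posterior Dirichlet(5/2, 8, 8/3, 3/2, 12/5)
obs 8: x=1 → posterior Dirichlet(5/2, 9, 8/3, 3/2, 12/5)
obs 9: x=2 → posterior Dirichlet(5/2, 9, 11/3, 3/2, 12/5)
obs 10: x=0 → posterior Dirichlet(7/2, 9, 11/3, 3/2, 12/5)
obs 11: x=4 → posterior Dirichlet(7/2, 9, 11/3, 3/2, 17/5)
obs 12: x=1 → posterior Dirichlet(7/2, 10, 11/3, 3/2, 17/5)
obs 13: x=1 → posterior Dirichlet(7/2, 11, 11/3, 3/2, 17/5)
obs 14: x=1 → posterior Dirichlet(7/2, 12, 11/3, 3/2, 17/5)

k = 8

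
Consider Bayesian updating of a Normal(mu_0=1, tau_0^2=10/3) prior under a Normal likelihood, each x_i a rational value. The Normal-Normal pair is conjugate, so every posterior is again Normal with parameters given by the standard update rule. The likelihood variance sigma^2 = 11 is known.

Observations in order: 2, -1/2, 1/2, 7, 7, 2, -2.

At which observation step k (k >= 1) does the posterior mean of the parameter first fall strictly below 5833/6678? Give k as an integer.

obs 1: x=2 → posterior Normal(53/43, 110/43)
obs 2: x=-1/2 → posterior Normal(48/53, 110/53)
obs 3: x=1/2 → posterior Normal(53/63, 110/63)
obs 4: x=7 → posterior Normal(123/73, 110/73)
obs 5: x=7 → posterior Normal(193/83, 110/83)
obs 6: x=2 → posterior Normal(71/31, 110/93)
obs 7: x=-2 → posterior Normal(193/103, 110/103)

k = 3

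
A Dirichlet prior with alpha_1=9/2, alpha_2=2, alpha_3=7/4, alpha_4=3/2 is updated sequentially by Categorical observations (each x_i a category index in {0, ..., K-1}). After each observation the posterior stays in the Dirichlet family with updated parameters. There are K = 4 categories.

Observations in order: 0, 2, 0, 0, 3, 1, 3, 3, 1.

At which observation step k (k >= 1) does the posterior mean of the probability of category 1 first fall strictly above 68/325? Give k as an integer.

obs 1: x=0 → posterior Dirichlet(11/2, 2, 7/4, 3/2)
obs 2: x=2 → posterior Dirichlet(11/2, 2, 11/4, 3/2)
obs 3: x=0 → posterior Dirichlet(13/2, 2, 11/4, 3/2)
obs 4: x=0 → posterior Dirichlet(15/2, 2, 11/4, 3/2)
obs 5: x=3 → posterior Dirichlet(15/2, 2, 11/4, 5/2)
obs 6: x=1 → posterior Dirichlet(15/2, 3, 11/4, 5/2)
obs 7: x=3 → posterior Dirichlet(15/2, 3, 11/4, 7/2)
obs 8: x=3 → posterior Dirichlet(15/2, 3, 11/4, 9/2)
obs 9: x=1 → posterior Dirichlet(15/2, 4, 11/4, 9/2)

k = 9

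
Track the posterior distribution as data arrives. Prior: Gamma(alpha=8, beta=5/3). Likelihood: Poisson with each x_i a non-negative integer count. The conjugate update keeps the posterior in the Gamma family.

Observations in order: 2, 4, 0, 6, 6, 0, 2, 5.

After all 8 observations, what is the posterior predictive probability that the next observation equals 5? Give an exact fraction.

obs 1: x=2 → posterior Gamma(10, 8/3)
obs 2: x=4 → posterior Gamma(14, 11/3)
obs 3: x=0 → posterior Gamma(14, 14/3)
obs 4: x=6 → posterior Gamma(20, 17/3)
obs 5: x=6 → posterior Gamma(26, 20/3)
obs 6: x=0 → posterior Gamma(26, 23/3)
obs 7: x=2 → posterior Gamma(28, 26/3)
obs 8: x=5 → posterior Gamma(33, 29/3)

192364126300255032832684257346408739923495316408645551119/1569275433846670190958947355801916604025588861116008628224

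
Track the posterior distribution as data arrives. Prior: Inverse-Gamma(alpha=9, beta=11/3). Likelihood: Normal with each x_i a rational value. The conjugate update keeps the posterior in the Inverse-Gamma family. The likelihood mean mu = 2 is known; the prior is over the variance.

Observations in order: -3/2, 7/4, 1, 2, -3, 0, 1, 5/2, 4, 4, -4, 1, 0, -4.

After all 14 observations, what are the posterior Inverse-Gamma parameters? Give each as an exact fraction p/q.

alpha=16, beta=6523/96

obs 1: x=-3/2 → posterior Inverse-Gamma(19/2, 235/24)
obs 2: x=7/4 → posterior Inverse-Gamma(10, 943/96)
obs 3: x=1 → posterior Inverse-Gamma(21/2, 991/96)
obs 4: x=2 → posterior Inverse-Gamma(11, 991/96)
obs 5: x=-3 → posterior Inverse-Gamma(23/2, 2191/96)
obs 6: x=0 → posterior Inverse-Gamma(12, 2383/96)
obs 7: x=1 → posterior Inverse-Gamma(25/2, 2431/96)
obs 8: x=5/2 → posterior Inverse-Gamma(13, 2443/96)
obs 9: x=4 → posterior Inverse-Gamma(27/2, 2635/96)
obs 10: x=4 → posterior Inverse-Gamma(14, 2827/96)
obs 11: x=-4 → posterior Inverse-Gamma(29/2, 4555/96)
obs 12: x=1 → posterior Inverse-Gamma(15, 4603/96)
obs 13: x=0 → posterior Inverse-Gamma(31/2, 4795/96)
obs 14: x=-4 → posterior Inverse-Gamma(16, 6523/96)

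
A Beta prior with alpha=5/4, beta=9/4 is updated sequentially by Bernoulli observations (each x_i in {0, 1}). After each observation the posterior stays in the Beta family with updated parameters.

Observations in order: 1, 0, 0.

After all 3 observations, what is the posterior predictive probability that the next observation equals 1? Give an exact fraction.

obs 1: x=1 → posterior Beta(9/4, 9/4)
obs 2: x=0 → posterior Beta(9/4, 13/4)
obs 3: x=0 → posterior Beta(9/4, 17/4)

9/26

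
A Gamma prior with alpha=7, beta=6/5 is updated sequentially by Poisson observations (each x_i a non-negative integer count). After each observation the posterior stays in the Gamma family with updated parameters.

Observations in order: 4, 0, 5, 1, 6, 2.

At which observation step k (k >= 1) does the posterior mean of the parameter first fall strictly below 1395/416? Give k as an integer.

obs 1: x=4 → posterior Gamma(11, 11/5)
obs 2: x=0 → posterior Gamma(11, 16/5)
obs 3: x=5 → posterior Gamma(16, 21/5)
obs 4: x=1 → posterior Gamma(17, 26/5)
obs 5: x=6 → posterior Gamma(23, 31/5)
obs 6: x=2 → posterior Gamma(25, 36/5)

k = 4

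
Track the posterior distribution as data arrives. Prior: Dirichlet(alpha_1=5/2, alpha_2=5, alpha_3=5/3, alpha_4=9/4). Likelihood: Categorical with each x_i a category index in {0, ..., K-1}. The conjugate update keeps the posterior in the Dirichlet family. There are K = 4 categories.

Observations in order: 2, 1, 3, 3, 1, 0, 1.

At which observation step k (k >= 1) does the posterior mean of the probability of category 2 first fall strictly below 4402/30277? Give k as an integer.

k = 7

obs 1: x=2 → posterior Dirichlet(5/2, 5, 8/3, 9/4)
obs 2: x=1 → posterior Dirichlet(5/2, 6, 8/3, 9/4)
obs 3: x=3 → posterior Dirichlet(5/2, 6, 8/3, 13/4)
obs 4: x=3 → posterior Dirichlet(5/2, 6, 8/3, 17/4)
obs 5: x=1 → posterior Dirichlet(5/2, 7, 8/3, 17/4)
obs 6: x=0 → posterior Dirichlet(7/2, 7, 8/3, 17/4)
obs 7: x=1 → posterior Dirichlet(7/2, 8, 8/3, 17/4)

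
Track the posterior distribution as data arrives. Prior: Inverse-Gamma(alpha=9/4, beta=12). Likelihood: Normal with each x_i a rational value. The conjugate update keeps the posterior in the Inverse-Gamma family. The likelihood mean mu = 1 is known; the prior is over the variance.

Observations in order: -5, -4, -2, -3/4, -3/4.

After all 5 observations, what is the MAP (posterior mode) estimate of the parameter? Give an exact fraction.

801/92

obs 1: x=-5 → posterior Inverse-Gamma(11/4, 30)
obs 2: x=-4 → posterior Inverse-Gamma(13/4, 85/2)
obs 3: x=-2 → posterior Inverse-Gamma(15/4, 47)
obs 4: x=-3/4 → posterior Inverse-Gamma(17/4, 1553/32)
obs 5: x=-3/4 → posterior Inverse-Gamma(19/4, 801/16)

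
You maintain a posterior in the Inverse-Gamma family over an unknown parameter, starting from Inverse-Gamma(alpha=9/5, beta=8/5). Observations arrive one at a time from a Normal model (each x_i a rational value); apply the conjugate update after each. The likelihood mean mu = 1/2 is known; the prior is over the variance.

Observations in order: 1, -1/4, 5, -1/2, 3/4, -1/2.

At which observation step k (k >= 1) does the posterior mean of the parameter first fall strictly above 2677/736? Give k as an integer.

obs 1: x=1 → posterior Inverse-Gamma(23/10, 69/40)
obs 2: x=-1/4 → posterior Inverse-Gamma(14/5, 321/160)
obs 3: x=5 → posterior Inverse-Gamma(33/10, 1941/160)
obs 4: x=-1/2 → posterior Inverse-Gamma(19/5, 2021/160)
obs 5: x=3/4 → posterior Inverse-Gamma(43/10, 1013/80)
obs 6: x=-1/2 → posterior Inverse-Gamma(24/5, 1053/80)

k = 3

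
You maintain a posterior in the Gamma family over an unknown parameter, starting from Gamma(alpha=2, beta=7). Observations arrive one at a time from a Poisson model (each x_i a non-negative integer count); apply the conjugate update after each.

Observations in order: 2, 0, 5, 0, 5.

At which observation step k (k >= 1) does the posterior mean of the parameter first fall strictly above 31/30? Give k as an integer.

obs 1: x=2 → posterior Gamma(4, 8)
obs 2: x=0 → posterior Gamma(4, 9)
obs 3: x=5 → posterior Gamma(9, 10)
obs 4: x=0 → posterior Gamma(9, 11)
obs 5: x=5 → posterior Gamma(14, 12)

k = 5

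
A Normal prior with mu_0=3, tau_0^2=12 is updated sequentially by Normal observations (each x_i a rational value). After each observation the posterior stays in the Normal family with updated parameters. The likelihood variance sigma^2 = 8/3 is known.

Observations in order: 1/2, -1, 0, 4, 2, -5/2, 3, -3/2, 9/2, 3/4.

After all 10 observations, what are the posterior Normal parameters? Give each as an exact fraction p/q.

mu_0=375/368, tau_0^2=6/23

obs 1: x=1/2 → posterior Normal(21/22, 24/11)
obs 2: x=-1 → posterior Normal(3/40, 6/5)
obs 3: x=0 → posterior Normal(3/58, 24/29)
obs 4: x=4 → posterior Normal(75/76, 12/19)
obs 5: x=2 → posterior Normal(111/94, 24/47)
obs 6: x=-5/2 → posterior Normal(33/56, 3/7)
obs 7: x=3 → posterior Normal(12/13, 24/65)
obs 8: x=-3/2 → posterior Normal(93/148, 12/37)
obs 9: x=9/2 → posterior Normal(87/83, 24/83)
obs 10: x=3/4 → posterior Normal(375/368, 6/23)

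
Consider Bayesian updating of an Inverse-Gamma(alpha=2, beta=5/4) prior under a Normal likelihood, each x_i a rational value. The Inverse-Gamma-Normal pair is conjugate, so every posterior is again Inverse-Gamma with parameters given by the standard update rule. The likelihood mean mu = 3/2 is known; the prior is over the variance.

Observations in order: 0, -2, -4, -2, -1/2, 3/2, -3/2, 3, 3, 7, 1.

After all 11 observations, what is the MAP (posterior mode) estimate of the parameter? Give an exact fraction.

obs 1: x=0 → posterior Inverse-Gamma(5/2, 19/8)
obs 2: x=-2 → posterior Inverse-Gamma(3, 17/2)
obs 3: x=-4 → posterior Inverse-Gamma(7/2, 189/8)
obs 4: x=-2 → posterior Inverse-Gamma(4, 119/4)
obs 5: x=-1/2 → posterior Inverse-Gamma(9/2, 127/4)
obs 6: x=3/2 → posterior Inverse-Gamma(5, 127/4)
obs 7: x=-3/2 → posterior Inverse-Gamma(11/2, 145/4)
obs 8: x=3 → posterior Inverse-Gamma(6, 299/8)
obs 9: x=3 → posterior Inverse-Gamma(13/2, 77/2)
obs 10: x=7 → posterior Inverse-Gamma(7, 429/8)
obs 11: x=1 → posterior Inverse-Gamma(15/2, 215/4)

215/34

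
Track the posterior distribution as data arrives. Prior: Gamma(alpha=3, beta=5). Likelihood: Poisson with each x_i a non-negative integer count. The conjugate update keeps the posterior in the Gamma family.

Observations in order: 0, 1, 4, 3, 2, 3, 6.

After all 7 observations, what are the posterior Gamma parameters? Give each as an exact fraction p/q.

obs 1: x=0 → posterior Gamma(3, 6)
obs 2: x=1 → posterior Gamma(4, 7)
obs 3: x=4 → posterior Gamma(8, 8)
obs 4: x=3 → posterior Gamma(11, 9)
obs 5: x=2 → posterior Gamma(13, 10)
obs 6: x=3 → posterior Gamma(16, 11)
obs 7: x=6 → posterior Gamma(22, 12)

alpha=22, beta=12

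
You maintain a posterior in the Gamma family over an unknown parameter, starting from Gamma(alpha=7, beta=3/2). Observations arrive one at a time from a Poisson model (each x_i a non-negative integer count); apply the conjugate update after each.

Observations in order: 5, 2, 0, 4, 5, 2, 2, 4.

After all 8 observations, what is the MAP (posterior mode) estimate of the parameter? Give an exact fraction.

60/19

obs 1: x=5 → posterior Gamma(12, 5/2)
obs 2: x=2 → posterior Gamma(14, 7/2)
obs 3: x=0 → posterior Gamma(14, 9/2)
obs 4: x=4 → posterior Gamma(18, 11/2)
obs 5: x=5 → posterior Gamma(23, 13/2)
obs 6: x=2 → posterior Gamma(25, 15/2)
obs 7: x=2 → posterior Gamma(27, 17/2)
obs 8: x=4 → posterior Gamma(31, 19/2)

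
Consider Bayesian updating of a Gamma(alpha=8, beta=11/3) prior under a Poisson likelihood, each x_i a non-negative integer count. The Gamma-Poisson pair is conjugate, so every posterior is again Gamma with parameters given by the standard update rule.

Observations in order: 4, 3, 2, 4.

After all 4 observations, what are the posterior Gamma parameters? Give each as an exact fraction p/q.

obs 1: x=4 → posterior Gamma(12, 14/3)
obs 2: x=3 → posterior Gamma(15, 17/3)
obs 3: x=2 → posterior Gamma(17, 20/3)
obs 4: x=4 → posterior Gamma(21, 23/3)

alpha=21, beta=23/3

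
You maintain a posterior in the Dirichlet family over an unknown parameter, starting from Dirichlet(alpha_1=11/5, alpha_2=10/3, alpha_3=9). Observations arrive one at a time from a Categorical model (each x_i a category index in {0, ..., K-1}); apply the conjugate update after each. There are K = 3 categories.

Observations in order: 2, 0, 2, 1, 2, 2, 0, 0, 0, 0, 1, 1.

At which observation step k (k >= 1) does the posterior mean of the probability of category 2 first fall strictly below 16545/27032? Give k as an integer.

obs 1: x=2 → posterior Dirichlet(11/5, 10/3, 10)
obs 2: x=0 → posterior Dirichlet(16/5, 10/3, 10)
obs 3: x=2 → posterior Dirichlet(16/5, 10/3, 11)
obs 4: x=1 → posterior Dirichlet(16/5, 13/3, 11)
obs 5: x=2 → posterior Dirichlet(16/5, 13/3, 12)
obs 6: x=2 → posterior Dirichlet(16/5, 13/3, 13)
obs 7: x=0 → posterior Dirichlet(21/5, 13/3, 13)
obs 8: x=0 → posterior Dirichlet(26/5, 13/3, 13)
obs 9: x=0 → posterior Dirichlet(31/5, 13/3, 13)
obs 10: x=0 → posterior Dirichlet(36/5, 13/3, 13)
obs 11: x=1 → posterior Dirichlet(36/5, 16/3, 13)
obs 12: x=1 → posterior Dirichlet(36/5, 19/3, 13)

k = 2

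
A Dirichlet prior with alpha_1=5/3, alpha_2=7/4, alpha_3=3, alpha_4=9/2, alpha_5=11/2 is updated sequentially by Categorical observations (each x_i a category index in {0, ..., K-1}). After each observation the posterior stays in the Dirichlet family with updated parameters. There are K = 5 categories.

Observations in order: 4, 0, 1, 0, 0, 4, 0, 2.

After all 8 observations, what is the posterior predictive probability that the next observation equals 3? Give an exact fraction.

54/293

obs 1: x=4 → posterior Dirichlet(5/3, 7/4, 3, 9/2, 13/2)
obs 2: x=0 → posterior Dirichlet(8/3, 7/4, 3, 9/2, 13/2)
obs 3: x=1 → posterior Dirichlet(8/3, 11/4, 3, 9/2, 13/2)
obs 4: x=0 → posterior Dirichlet(11/3, 11/4, 3, 9/2, 13/2)
obs 5: x=0 → posterior Dirichlet(14/3, 11/4, 3, 9/2, 13/2)
obs 6: x=4 → posterior Dirichlet(14/3, 11/4, 3, 9/2, 15/2)
obs 7: x=0 → posterior Dirichlet(17/3, 11/4, 3, 9/2, 15/2)
obs 8: x=2 → posterior Dirichlet(17/3, 11/4, 4, 9/2, 15/2)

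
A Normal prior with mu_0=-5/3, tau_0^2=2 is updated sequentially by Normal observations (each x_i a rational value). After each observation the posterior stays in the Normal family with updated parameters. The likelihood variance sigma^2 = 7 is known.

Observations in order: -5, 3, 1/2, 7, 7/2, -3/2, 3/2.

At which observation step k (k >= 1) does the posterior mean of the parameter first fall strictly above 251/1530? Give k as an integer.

k = 5

obs 1: x=-5 → posterior Normal(-65/27, 14/9)
obs 2: x=3 → posterior Normal(-47/33, 14/11)
obs 3: x=1/2 → posterior Normal(-44/39, 14/13)
obs 4: x=7 → posterior Normal(-2/45, 14/15)
obs 5: x=7/2 → posterior Normal(19/51, 14/17)
obs 6: x=-3/2 → posterior Normal(10/57, 14/19)
obs 7: x=3/2 → posterior Normal(19/63, 2/3)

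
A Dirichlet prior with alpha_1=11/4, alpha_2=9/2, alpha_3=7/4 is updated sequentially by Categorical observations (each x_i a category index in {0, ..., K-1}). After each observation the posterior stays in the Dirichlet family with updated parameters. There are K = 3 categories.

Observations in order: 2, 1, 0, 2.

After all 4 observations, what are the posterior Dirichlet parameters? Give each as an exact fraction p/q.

alpha_1=15/4, alpha_2=11/2, alpha_3=15/4

obs 1: x=2 → posterior Dirichlet(11/4, 9/2, 11/4)
obs 2: x=1 → posterior Dirichlet(11/4, 11/2, 11/4)
obs 3: x=0 → posterior Dirichlet(15/4, 11/2, 11/4)
obs 4: x=2 → posterior Dirichlet(15/4, 11/2, 15/4)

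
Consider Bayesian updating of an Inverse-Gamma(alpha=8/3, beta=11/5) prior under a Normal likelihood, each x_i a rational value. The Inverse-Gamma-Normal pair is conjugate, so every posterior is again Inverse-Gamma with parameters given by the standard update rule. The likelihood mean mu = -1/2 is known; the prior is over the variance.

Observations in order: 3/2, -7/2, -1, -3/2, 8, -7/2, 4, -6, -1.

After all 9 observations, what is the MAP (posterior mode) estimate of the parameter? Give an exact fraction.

obs 1: x=3/2 → posterior Inverse-Gamma(19/6, 21/5)
obs 2: x=-7/2 → posterior Inverse-Gamma(11/3, 87/10)
obs 3: x=-1 → posterior Inverse-Gamma(25/6, 353/40)
obs 4: x=-3/2 → posterior Inverse-Gamma(14/3, 373/40)
obs 5: x=8 → posterior Inverse-Gamma(31/6, 909/20)
obs 6: x=-7/2 → posterior Inverse-Gamma(17/3, 999/20)
obs 7: x=4 → posterior Inverse-Gamma(37/6, 2403/40)
obs 8: x=-6 → posterior Inverse-Gamma(20/3, 376/5)
obs 9: x=-1 → posterior Inverse-Gamma(43/6, 3013/40)

9039/980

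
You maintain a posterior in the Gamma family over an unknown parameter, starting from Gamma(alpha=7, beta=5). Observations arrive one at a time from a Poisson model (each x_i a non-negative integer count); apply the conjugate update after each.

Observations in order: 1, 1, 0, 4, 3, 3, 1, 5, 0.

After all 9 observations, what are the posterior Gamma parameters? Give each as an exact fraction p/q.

obs 1: x=1 → posterior Gamma(8, 6)
obs 2: x=1 → posterior Gamma(9, 7)
obs 3: x=0 → posterior Gamma(9, 8)
obs 4: x=4 → posterior Gamma(13, 9)
obs 5: x=3 → posterior Gamma(16, 10)
obs 6: x=3 → posterior Gamma(19, 11)
obs 7: x=1 → posterior Gamma(20, 12)
obs 8: x=5 → posterior Gamma(25, 13)
obs 9: x=0 → posterior Gamma(25, 14)

alpha=25, beta=14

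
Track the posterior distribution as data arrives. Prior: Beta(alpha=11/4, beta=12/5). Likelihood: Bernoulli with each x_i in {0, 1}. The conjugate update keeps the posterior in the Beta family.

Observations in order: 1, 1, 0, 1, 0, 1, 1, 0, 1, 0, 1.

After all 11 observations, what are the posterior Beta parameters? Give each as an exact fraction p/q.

alpha=39/4, beta=32/5

obs 1: x=1 → posterior Beta(15/4, 12/5)
obs 2: x=1 → posterior Beta(19/4, 12/5)
obs 3: x=0 → posterior Beta(19/4, 17/5)
obs 4: x=1 → posterior Beta(23/4, 17/5)
obs 5: x=0 → posterior Beta(23/4, 22/5)
obs 6: x=1 → posterior Beta(27/4, 22/5)
obs 7: x=1 → posterior Beta(31/4, 22/5)
obs 8: x=0 → posterior Beta(31/4, 27/5)
obs 9: x=1 → posterior Beta(35/4, 27/5)
obs 10: x=0 → posterior Beta(35/4, 32/5)
obs 11: x=1 → posterior Beta(39/4, 32/5)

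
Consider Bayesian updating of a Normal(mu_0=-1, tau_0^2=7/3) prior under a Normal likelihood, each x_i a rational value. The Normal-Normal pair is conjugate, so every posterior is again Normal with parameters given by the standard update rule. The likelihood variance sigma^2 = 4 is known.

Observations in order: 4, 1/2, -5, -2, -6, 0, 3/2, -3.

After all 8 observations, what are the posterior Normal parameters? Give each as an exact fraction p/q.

mu_0=-41/34, tau_0^2=7/17

obs 1: x=4 → posterior Normal(16/19, 28/19)
obs 2: x=1/2 → posterior Normal(3/4, 14/13)
obs 3: x=-5 → posterior Normal(-31/66, 28/33)
obs 4: x=-2 → posterior Normal(-59/80, 7/10)
obs 5: x=-6 → posterior Normal(-143/94, 28/47)
obs 6: x=0 → posterior Normal(-143/108, 14/27)
obs 7: x=3/2 → posterior Normal(-1, 28/61)
obs 8: x=-3 → posterior Normal(-41/34, 7/17)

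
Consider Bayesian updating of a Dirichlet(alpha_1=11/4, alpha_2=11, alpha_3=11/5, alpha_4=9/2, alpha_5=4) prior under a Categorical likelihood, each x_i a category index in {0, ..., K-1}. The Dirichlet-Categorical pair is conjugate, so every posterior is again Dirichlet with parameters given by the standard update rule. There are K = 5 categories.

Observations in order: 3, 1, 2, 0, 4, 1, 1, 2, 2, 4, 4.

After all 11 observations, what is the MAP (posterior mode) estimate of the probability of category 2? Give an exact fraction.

obs 1: x=3 → posterior Dirichlet(11/4, 11, 11/5, 11/2, 4)
obs 2: x=1 → posterior Dirichlet(11/4, 12, 11/5, 11/2, 4)
obs 3: x=2 → posterior Dirichlet(11/4, 12, 16/5, 11/2, 4)
obs 4: x=0 → posterior Dirichlet(15/4, 12, 16/5, 11/2, 4)
obs 5: x=4 → posterior Dirichlet(15/4, 12, 16/5, 11/2, 5)
obs 6: x=1 → posterior Dirichlet(15/4, 13, 16/5, 11/2, 5)
obs 7: x=1 → posterior Dirichlet(15/4, 14, 16/5, 11/2, 5)
obs 8: x=2 → posterior Dirichlet(15/4, 14, 21/5, 11/2, 5)
obs 9: x=2 → posterior Dirichlet(15/4, 14, 26/5, 11/2, 5)
obs 10: x=4 → posterior Dirichlet(15/4, 14, 26/5, 11/2, 6)
obs 11: x=4 → posterior Dirichlet(15/4, 14, 26/5, 11/2, 7)

4/29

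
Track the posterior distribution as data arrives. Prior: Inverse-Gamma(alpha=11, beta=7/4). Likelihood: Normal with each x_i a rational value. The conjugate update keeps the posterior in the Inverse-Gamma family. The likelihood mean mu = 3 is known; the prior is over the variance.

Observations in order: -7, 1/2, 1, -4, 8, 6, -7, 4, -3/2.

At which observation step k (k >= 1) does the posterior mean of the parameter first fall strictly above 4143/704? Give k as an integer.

obs 1: x=-7 → posterior Inverse-Gamma(23/2, 207/4)
obs 2: x=1/2 → posterior Inverse-Gamma(12, 439/8)
obs 3: x=1 → posterior Inverse-Gamma(25/2, 455/8)
obs 4: x=-4 → posterior Inverse-Gamma(13, 651/8)
obs 5: x=8 → posterior Inverse-Gamma(27/2, 751/8)
obs 6: x=6 → posterior Inverse-Gamma(14, 787/8)
obs 7: x=-7 → posterior Inverse-Gamma(29/2, 1187/8)
obs 8: x=4 → posterior Inverse-Gamma(15, 1191/8)
obs 9: x=-3/2 → posterior Inverse-Gamma(31/2, 159)

k = 4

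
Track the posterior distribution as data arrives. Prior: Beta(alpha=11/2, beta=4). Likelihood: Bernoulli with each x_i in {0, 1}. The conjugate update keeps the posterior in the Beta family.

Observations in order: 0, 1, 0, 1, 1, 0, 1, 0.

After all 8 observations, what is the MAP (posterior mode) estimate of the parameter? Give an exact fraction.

17/31

obs 1: x=0 → posterior Beta(11/2, 5)
obs 2: x=1 → posterior Beta(13/2, 5)
obs 3: x=0 → posterior Beta(13/2, 6)
obs 4: x=1 → posterior Beta(15/2, 6)
obs 5: x=1 → posterior Beta(17/2, 6)
obs 6: x=0 → posterior Beta(17/2, 7)
obs 7: x=1 → posterior Beta(19/2, 7)
obs 8: x=0 → posterior Beta(19/2, 8)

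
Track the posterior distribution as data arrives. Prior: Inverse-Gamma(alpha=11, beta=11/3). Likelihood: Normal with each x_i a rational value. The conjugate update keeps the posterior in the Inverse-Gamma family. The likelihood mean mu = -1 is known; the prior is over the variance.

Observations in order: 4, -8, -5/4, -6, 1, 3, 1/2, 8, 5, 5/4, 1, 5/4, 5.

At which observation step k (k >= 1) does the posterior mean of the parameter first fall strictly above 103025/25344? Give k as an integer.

obs 1: x=4 → posterior Inverse-Gamma(23/2, 97/6)
obs 2: x=-8 → posterior Inverse-Gamma(12, 122/3)
obs 3: x=-5/4 → posterior Inverse-Gamma(25/2, 3907/96)
obs 4: x=-6 → posterior Inverse-Gamma(13, 5107/96)
obs 5: x=1 → posterior Inverse-Gamma(27/2, 5299/96)
obs 6: x=3 → posterior Inverse-Gamma(14, 6067/96)
obs 7: x=1/2 → posterior Inverse-Gamma(29/2, 6175/96)
obs 8: x=8 → posterior Inverse-Gamma(15, 10063/96)
obs 9: x=5 → posterior Inverse-Gamma(31/2, 11791/96)
obs 10: x=5/4 → posterior Inverse-Gamma(16, 6017/48)
obs 11: x=1 → posterior Inverse-Gamma(33/2, 6113/48)
obs 12: x=5/4 → posterior Inverse-Gamma(17, 12469/96)
obs 13: x=5 → posterior Inverse-Gamma(35/2, 14197/96)

k = 4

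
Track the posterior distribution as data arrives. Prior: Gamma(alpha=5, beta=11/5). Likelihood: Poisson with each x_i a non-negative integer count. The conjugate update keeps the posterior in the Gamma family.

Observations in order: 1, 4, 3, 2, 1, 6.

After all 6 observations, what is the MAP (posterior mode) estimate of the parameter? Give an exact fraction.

obs 1: x=1 → posterior Gamma(6, 16/5)
obs 2: x=4 → posterior Gamma(10, 21/5)
obs 3: x=3 → posterior Gamma(13, 26/5)
obs 4: x=2 → posterior Gamma(15, 31/5)
obs 5: x=1 → posterior Gamma(16, 36/5)
obs 6: x=6 → posterior Gamma(22, 41/5)

105/41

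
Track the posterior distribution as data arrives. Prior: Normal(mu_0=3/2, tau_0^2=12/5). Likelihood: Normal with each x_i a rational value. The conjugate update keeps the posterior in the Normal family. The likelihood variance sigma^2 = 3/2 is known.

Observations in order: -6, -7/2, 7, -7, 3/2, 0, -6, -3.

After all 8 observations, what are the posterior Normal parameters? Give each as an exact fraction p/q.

obs 1: x=-6 → posterior Normal(-81/26, 12/13)
obs 2: x=-7/2 → posterior Normal(-137/42, 4/7)
obs 3: x=7 → posterior Normal(-25/58, 12/29)
obs 4: x=-7 → posterior Normal(-137/74, 12/37)
obs 5: x=3/2 → posterior Normal(-113/90, 4/15)
obs 6: x=0 → posterior Normal(-113/106, 12/53)
obs 7: x=-6 → posterior Normal(-209/122, 12/61)
obs 8: x=-3 → posterior Normal(-257/138, 4/23)

mu_0=-257/138, tau_0^2=4/23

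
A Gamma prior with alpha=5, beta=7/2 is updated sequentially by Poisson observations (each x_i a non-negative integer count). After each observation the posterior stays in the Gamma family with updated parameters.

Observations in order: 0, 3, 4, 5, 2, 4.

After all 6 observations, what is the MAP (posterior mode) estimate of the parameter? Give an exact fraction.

44/19

obs 1: x=0 → posterior Gamma(5, 9/2)
obs 2: x=3 → posterior Gamma(8, 11/2)
obs 3: x=4 → posterior Gamma(12, 13/2)
obs 4: x=5 → posterior Gamma(17, 15/2)
obs 5: x=2 → posterior Gamma(19, 17/2)
obs 6: x=4 → posterior Gamma(23, 19/2)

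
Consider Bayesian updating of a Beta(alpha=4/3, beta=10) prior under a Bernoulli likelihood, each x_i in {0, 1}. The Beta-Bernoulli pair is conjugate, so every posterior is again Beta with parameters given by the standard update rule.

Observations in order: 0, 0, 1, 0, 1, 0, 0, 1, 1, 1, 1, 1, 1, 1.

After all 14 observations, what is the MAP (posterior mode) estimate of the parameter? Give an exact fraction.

2/5

obs 1: x=0 → posterior Beta(4/3, 11)
obs 2: x=0 → posterior Beta(4/3, 12)
obs 3: x=1 → posterior Beta(7/3, 12)
obs 4: x=0 → posterior Beta(7/3, 13)
obs 5: x=1 → posterior Beta(10/3, 13)
obs 6: x=0 → posterior Beta(10/3, 14)
obs 7: x=0 → posterior Beta(10/3, 15)
obs 8: x=1 → posterior Beta(13/3, 15)
obs 9: x=1 → posterior Beta(16/3, 15)
obs 10: x=1 → posterior Beta(19/3, 15)
obs 11: x=1 → posterior Beta(22/3, 15)
obs 12: x=1 → posterior Beta(25/3, 15)
obs 13: x=1 → posterior Beta(28/3, 15)
obs 14: x=1 → posterior Beta(31/3, 15)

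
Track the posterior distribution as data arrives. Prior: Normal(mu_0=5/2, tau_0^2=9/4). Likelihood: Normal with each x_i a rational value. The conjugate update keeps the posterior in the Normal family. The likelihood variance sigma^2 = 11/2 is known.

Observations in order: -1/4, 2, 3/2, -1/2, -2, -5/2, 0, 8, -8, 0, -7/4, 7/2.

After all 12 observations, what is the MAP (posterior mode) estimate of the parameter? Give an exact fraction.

11/26

obs 1: x=-1/4 → posterior Normal(211/124, 99/62)
obs 2: x=2 → posterior Normal(283/160, 99/80)
obs 3: x=3/2 → posterior Normal(337/196, 99/98)
obs 4: x=-1/2 → posterior Normal(11/8, 99/116)
obs 5: x=-2 → posterior Normal(247/268, 99/134)
obs 6: x=-5/2 → posterior Normal(157/304, 99/152)
obs 7: x=0 → posterior Normal(157/340, 99/170)
obs 8: x=8 → posterior Normal(445/376, 99/188)
obs 9: x=-8 → posterior Normal(157/412, 99/206)
obs 10: x=0 → posterior Normal(157/448, 99/224)
obs 11: x=-7/4 → posterior Normal(47/242, 9/22)
obs 12: x=7/2 → posterior Normal(11/26, 99/260)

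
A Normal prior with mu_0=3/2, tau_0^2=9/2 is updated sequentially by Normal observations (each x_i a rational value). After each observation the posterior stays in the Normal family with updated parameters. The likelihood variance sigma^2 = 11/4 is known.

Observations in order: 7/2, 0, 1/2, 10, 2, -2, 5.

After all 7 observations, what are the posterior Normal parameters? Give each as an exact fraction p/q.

mu_0=717/274, tau_0^2=99/274

obs 1: x=7/2 → posterior Normal(159/58, 99/58)
obs 2: x=0 → posterior Normal(159/94, 99/94)
obs 3: x=1/2 → posterior Normal(177/130, 99/130)
obs 4: x=10 → posterior Normal(537/166, 99/166)
obs 5: x=2 → posterior Normal(609/202, 99/202)
obs 6: x=-2 → posterior Normal(537/238, 99/238)
obs 7: x=5 → posterior Normal(717/274, 99/274)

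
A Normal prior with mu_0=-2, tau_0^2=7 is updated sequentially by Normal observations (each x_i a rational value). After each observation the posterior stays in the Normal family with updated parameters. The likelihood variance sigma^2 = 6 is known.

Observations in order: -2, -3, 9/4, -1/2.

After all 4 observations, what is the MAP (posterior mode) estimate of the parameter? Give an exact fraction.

-139/136

obs 1: x=-2 → posterior Normal(-2, 42/13)
obs 2: x=-3 → posterior Normal(-47/20, 21/10)
obs 3: x=9/4 → posterior Normal(-125/108, 14/9)
obs 4: x=-1/2 → posterior Normal(-139/136, 21/17)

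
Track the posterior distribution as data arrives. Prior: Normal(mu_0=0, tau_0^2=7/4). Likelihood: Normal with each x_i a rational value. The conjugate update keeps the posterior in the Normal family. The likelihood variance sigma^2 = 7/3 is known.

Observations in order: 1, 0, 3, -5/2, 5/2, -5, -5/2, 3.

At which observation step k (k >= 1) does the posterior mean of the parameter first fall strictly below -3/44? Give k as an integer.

obs 1: x=1 → posterior Normal(3/7, 1)
obs 2: x=0 → posterior Normal(3/10, 7/10)
obs 3: x=3 → posterior Normal(12/13, 7/13)
obs 4: x=-5/2 → posterior Normal(9/32, 7/16)
obs 5: x=5/2 → posterior Normal(12/19, 7/19)
obs 6: x=-5 → posterior Normal(-3/22, 7/22)
obs 7: x=-5/2 → posterior Normal(-21/50, 7/25)
obs 8: x=3 → posterior Normal(-3/56, 1/4)

k = 6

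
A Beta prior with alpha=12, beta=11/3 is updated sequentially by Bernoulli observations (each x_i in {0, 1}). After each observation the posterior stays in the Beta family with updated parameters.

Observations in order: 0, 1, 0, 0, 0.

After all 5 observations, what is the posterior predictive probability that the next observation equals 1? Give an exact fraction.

obs 1: x=0 → posterior Beta(12, 14/3)
obs 2: x=1 → posterior Beta(13, 14/3)
obs 3: x=0 → posterior Beta(13, 17/3)
obs 4: x=0 → posterior Beta(13, 20/3)
obs 5: x=0 → posterior Beta(13, 23/3)

39/62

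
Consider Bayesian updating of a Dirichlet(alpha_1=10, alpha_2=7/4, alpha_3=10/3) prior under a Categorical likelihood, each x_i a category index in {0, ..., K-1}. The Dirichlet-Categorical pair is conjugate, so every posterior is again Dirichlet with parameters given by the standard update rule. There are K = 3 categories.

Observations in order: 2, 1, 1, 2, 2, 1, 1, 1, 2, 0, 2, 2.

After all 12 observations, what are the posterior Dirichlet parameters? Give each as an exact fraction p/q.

obs 1: x=2 → posterior Dirichlet(10, 7/4, 13/3)
obs 2: x=1 → posterior Dirichlet(10, 11/4, 13/3)
obs 3: x=1 → posterior Dirichlet(10, 15/4, 13/3)
obs 4: x=2 → posterior Dirichlet(10, 15/4, 16/3)
obs 5: x=2 → posterior Dirichlet(10, 15/4, 19/3)
obs 6: x=1 → posterior Dirichlet(10, 19/4, 19/3)
obs 7: x=1 → posterior Dirichlet(10, 23/4, 19/3)
obs 8: x=1 → posterior Dirichlet(10, 27/4, 19/3)
obs 9: x=2 → posterior Dirichlet(10, 27/4, 22/3)
obs 10: x=0 → posterior Dirichlet(11, 27/4, 22/3)
obs 11: x=2 → posterior Dirichlet(11, 27/4, 25/3)
obs 12: x=2 → posterior Dirichlet(11, 27/4, 28/3)

alpha_1=11, alpha_2=27/4, alpha_3=28/3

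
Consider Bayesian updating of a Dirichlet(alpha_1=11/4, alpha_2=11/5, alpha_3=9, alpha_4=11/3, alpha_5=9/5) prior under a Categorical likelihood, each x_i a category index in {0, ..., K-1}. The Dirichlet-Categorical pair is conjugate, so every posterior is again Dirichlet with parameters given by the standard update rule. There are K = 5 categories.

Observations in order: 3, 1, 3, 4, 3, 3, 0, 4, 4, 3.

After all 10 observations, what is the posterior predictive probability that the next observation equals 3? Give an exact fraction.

obs 1: x=3 → posterior Dirichlet(11/4, 11/5, 9, 14/3, 9/5)
obs 2: x=1 → posterior Dirichlet(11/4, 16/5, 9, 14/3, 9/5)
obs 3: x=3 → posterior Dirichlet(11/4, 16/5, 9, 17/3, 9/5)
obs 4: x=4 → posterior Dirichlet(11/4, 16/5, 9, 17/3, 14/5)
obs 5: x=3 → posterior Dirichlet(11/4, 16/5, 9, 20/3, 14/5)
obs 6: x=3 → posterior Dirichlet(11/4, 16/5, 9, 23/3, 14/5)
obs 7: x=0 → posterior Dirichlet(15/4, 16/5, 9, 23/3, 14/5)
obs 8: x=4 → posterior Dirichlet(15/4, 16/5, 9, 23/3, 19/5)
obs 9: x=4 → posterior Dirichlet(15/4, 16/5, 9, 23/3, 24/5)
obs 10: x=3 → posterior Dirichlet(15/4, 16/5, 9, 26/3, 24/5)

104/353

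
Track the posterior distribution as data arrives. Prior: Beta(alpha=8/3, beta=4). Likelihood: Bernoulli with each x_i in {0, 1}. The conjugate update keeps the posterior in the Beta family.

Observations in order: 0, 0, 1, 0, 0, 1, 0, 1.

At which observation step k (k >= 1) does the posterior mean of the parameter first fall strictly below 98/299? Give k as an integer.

k = 2

obs 1: x=0 → posterior Beta(8/3, 5)
obs 2: x=0 → posterior Beta(8/3, 6)
obs 3: x=1 → posterior Beta(11/3, 6)
obs 4: x=0 → posterior Beta(11/3, 7)
obs 5: x=0 → posterior Beta(11/3, 8)
obs 6: x=1 → posterior Beta(14/3, 8)
obs 7: x=0 → posterior Beta(14/3, 9)
obs 8: x=1 → posterior Beta(17/3, 9)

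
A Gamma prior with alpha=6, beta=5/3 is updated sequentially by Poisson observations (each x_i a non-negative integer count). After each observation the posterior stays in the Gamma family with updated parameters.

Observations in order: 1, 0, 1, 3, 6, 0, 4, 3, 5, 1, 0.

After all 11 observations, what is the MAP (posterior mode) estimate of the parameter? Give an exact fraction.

87/38

obs 1: x=1 → posterior Gamma(7, 8/3)
obs 2: x=0 → posterior Gamma(7, 11/3)
obs 3: x=1 → posterior Gamma(8, 14/3)
obs 4: x=3 → posterior Gamma(11, 17/3)
obs 5: x=6 → posterior Gamma(17, 20/3)
obs 6: x=0 → posterior Gamma(17, 23/3)
obs 7: x=4 → posterior Gamma(21, 26/3)
obs 8: x=3 → posterior Gamma(24, 29/3)
obs 9: x=5 → posterior Gamma(29, 32/3)
obs 10: x=1 → posterior Gamma(30, 35/3)
obs 11: x=0 → posterior Gamma(30, 38/3)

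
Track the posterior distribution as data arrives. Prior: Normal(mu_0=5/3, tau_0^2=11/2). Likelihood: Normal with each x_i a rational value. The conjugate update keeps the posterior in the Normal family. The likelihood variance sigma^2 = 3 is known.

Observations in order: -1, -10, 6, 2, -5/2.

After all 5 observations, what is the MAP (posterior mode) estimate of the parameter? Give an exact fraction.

obs 1: x=-1 → posterior Normal(-1/17, 33/17)
obs 2: x=-10 → posterior Normal(-111/28, 33/28)
obs 3: x=6 → posterior Normal(-15/13, 11/13)
obs 4: x=2 → posterior Normal(-23/50, 33/50)
obs 5: x=-5/2 → posterior Normal(-101/122, 33/61)

-101/122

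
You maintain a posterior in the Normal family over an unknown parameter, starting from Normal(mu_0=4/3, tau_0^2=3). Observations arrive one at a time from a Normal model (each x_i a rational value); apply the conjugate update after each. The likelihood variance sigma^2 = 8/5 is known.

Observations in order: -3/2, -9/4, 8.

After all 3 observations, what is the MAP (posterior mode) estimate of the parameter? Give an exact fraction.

893/636

obs 1: x=-3/2 → posterior Normal(-71/138, 24/23)
obs 2: x=-9/4 → posterior Normal(-547/456, 12/19)
obs 3: x=8 → posterior Normal(893/636, 24/53)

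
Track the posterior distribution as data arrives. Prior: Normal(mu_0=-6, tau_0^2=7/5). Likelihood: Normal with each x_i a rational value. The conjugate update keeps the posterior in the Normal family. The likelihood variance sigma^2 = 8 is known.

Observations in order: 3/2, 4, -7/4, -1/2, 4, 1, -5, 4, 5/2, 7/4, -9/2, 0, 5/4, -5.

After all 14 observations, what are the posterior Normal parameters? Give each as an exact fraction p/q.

mu_0=-869/552, tau_0^2=28/69

obs 1: x=3/2 → posterior Normal(-459/94, 56/47)
obs 2: x=4 → posterior Normal(-403/108, 28/27)
obs 3: x=-7/4 → posterior Normal(-855/244, 56/61)
obs 4: x=-1/2 → posterior Normal(-869/272, 14/17)
obs 5: x=4 → posterior Normal(-757/300, 56/75)
obs 6: x=1 → posterior Normal(-729/328, 28/41)
obs 7: x=-5 → posterior Normal(-869/356, 56/89)
obs 8: x=4 → posterior Normal(-757/384, 7/12)
obs 9: x=5/2 → posterior Normal(-687/412, 56/103)
obs 10: x=7/4 → posterior Normal(-29/20, 28/55)
obs 11: x=-9/2 → posterior Normal(-191/117, 56/117)
obs 12: x=0 → posterior Normal(-191/124, 14/31)
obs 13: x=5/4 → posterior Normal(-729/524, 56/131)
obs 14: x=-5 → posterior Normal(-869/552, 28/69)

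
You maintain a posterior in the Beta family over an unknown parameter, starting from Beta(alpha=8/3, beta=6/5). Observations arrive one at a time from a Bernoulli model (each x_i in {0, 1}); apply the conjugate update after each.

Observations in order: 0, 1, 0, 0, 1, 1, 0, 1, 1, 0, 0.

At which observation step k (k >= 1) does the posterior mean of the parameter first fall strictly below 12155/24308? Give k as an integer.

obs 1: x=0 → posterior Beta(8/3, 11/5)
obs 2: x=1 → posterior Beta(11/3, 11/5)
obs 3: x=0 → posterior Beta(11/3, 16/5)
obs 4: x=0 → posterior Beta(11/3, 21/5)
obs 5: x=1 → posterior Beta(14/3, 21/5)
obs 6: x=1 → posterior Beta(17/3, 21/5)
obs 7: x=0 → posterior Beta(17/3, 26/5)
obs 8: x=1 → posterior Beta(20/3, 26/5)
obs 9: x=1 → posterior Beta(23/3, 26/5)
obs 10: x=0 → posterior Beta(23/3, 31/5)
obs 11: x=0 → posterior Beta(23/3, 36/5)

k = 4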